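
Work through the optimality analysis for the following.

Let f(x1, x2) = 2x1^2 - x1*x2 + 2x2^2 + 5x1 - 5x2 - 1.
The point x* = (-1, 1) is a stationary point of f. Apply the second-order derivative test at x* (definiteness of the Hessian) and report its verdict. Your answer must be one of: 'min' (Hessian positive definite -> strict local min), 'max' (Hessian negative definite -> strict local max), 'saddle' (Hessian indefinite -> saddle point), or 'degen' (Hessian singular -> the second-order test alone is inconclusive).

Compute the Hessian H = grad^2 f:
  H = [[4, -1], [-1, 4]]
Verify stationarity: grad f(x*) = H x* + g = (0, 0).
Eigenvalues of H: 3, 5.
Both eigenvalues > 0, so H is positive definite -> x* is a strict local min.

min


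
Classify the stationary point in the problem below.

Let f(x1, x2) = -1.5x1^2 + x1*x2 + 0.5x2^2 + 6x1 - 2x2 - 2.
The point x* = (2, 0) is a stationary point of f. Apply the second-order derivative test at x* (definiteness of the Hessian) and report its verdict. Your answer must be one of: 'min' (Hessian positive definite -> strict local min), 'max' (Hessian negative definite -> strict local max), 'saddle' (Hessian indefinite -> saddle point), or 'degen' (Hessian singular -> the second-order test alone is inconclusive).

Compute the Hessian H = grad^2 f:
  H = [[-3, 1], [1, 1]]
Verify stationarity: grad f(x*) = H x* + g = (0, 0).
Eigenvalues of H: -3.2361, 1.2361.
Eigenvalues have mixed signs, so H is indefinite -> x* is a saddle point.

saddle


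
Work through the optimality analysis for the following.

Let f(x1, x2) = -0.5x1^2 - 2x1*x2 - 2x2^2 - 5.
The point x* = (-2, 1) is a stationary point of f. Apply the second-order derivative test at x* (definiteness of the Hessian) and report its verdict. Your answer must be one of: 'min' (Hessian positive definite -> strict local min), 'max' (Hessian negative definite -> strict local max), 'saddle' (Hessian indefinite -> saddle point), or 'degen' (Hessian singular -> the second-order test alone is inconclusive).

Compute the Hessian H = grad^2 f:
  H = [[-1, -2], [-2, -4]]
Verify stationarity: grad f(x*) = H x* + g = (0, 0).
Eigenvalues of H: -5, 0.
H has a zero eigenvalue (singular; negative semidefinite but not definite), so H is neither positive definite, negative definite, nor indefinite. The second-order test alone is inconclusive -> degen.
(Indeed, f is constant along the null direction of H through x*, so x* is not a strict local extremum.)

degen


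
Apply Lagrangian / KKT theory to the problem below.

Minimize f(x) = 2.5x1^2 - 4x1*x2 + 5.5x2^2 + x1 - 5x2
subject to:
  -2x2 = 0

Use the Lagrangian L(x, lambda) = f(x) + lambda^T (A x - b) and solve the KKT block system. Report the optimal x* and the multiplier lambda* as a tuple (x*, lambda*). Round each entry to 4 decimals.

Form the Lagrangian:
  L(x, lambda) = (1/2) x^T Q x + c^T x + lambda^T (A x - b)
Stationarity (grad_x L = 0): Q x + c + A^T lambda = 0.
Primal feasibility: A x = b.

This gives the KKT block system:
  [ Q   A^T ] [ x     ]   [-c ]
  [ A    0  ] [ lambda ] = [ b ]

Solving the linear system:
  x*      = (-0.2, 0)
  lambda* = (-2.1)
  f(x*)   = -0.1

x* = (-0.2, 0), lambda* = (-2.1)


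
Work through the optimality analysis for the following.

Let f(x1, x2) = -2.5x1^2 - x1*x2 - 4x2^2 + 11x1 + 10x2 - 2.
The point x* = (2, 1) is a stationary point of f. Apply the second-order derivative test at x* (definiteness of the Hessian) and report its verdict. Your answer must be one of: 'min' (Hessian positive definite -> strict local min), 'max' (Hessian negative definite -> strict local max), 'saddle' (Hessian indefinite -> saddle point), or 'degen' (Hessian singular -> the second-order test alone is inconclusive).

Compute the Hessian H = grad^2 f:
  H = [[-5, -1], [-1, -8]]
Verify stationarity: grad f(x*) = H x* + g = (0, 0).
Eigenvalues of H: -8.3028, -4.6972.
Both eigenvalues < 0, so H is negative definite -> x* is a strict local max.

max


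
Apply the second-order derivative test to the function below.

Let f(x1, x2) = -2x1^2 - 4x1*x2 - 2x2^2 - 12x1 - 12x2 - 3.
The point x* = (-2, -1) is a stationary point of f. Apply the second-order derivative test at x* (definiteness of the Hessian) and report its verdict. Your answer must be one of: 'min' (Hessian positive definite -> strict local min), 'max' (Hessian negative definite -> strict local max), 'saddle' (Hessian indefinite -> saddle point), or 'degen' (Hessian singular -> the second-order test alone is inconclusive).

Compute the Hessian H = grad^2 f:
  H = [[-4, -4], [-4, -4]]
Verify stationarity: grad f(x*) = H x* + g = (0, 0).
Eigenvalues of H: -8, 0.
H has a zero eigenvalue (singular; negative semidefinite but not definite), so H is neither positive definite, negative definite, nor indefinite. The second-order test alone is inconclusive -> degen.
(Indeed, f is constant along the null direction of H through x*, so x* is not a strict local extremum.)

degen


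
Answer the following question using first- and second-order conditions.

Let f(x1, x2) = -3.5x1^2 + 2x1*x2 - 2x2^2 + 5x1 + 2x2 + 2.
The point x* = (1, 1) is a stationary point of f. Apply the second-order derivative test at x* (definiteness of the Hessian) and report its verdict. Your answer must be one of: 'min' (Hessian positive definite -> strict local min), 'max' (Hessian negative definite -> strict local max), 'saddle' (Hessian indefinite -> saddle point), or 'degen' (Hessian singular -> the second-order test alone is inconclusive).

Compute the Hessian H = grad^2 f:
  H = [[-7, 2], [2, -4]]
Verify stationarity: grad f(x*) = H x* + g = (0, 0).
Eigenvalues of H: -8, -3.
Both eigenvalues < 0, so H is negative definite -> x* is a strict local max.

max


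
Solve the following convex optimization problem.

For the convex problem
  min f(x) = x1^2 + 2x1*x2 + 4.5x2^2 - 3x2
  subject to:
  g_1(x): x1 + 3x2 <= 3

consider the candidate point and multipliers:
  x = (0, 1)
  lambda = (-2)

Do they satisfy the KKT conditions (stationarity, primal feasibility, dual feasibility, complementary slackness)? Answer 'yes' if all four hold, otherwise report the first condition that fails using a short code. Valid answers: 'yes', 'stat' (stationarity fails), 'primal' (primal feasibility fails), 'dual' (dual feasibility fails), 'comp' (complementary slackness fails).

Gradient of f: grad f(x) = Q x + c = (2, 6)
Constraint values g_i(x) = a_i^T x - b_i:
  g_1((0, 1)) = 0
Stationarity residual: grad f(x) + sum_i lambda_i a_i = (0, 0)
  -> stationarity OK
Primal feasibility (all g_i <= 0): OK
Dual feasibility (all lambda_i >= 0): FAILS
Complementary slackness (lambda_i * g_i(x) = 0 for all i): OK

Verdict: the first failing condition is dual_feasibility -> dual.

dual


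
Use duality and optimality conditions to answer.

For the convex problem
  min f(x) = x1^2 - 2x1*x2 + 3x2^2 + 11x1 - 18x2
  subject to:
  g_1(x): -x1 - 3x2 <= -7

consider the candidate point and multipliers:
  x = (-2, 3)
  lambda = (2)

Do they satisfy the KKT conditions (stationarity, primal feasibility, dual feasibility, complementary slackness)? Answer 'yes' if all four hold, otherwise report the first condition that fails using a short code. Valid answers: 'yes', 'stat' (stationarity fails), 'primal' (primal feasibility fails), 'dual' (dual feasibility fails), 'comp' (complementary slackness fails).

Gradient of f: grad f(x) = Q x + c = (1, 4)
Constraint values g_i(x) = a_i^T x - b_i:
  g_1((-2, 3)) = 0
Stationarity residual: grad f(x) + sum_i lambda_i a_i = (-1, -2)
  -> stationarity FAILS
Primal feasibility (all g_i <= 0): OK
Dual feasibility (all lambda_i >= 0): OK
Complementary slackness (lambda_i * g_i(x) = 0 for all i): OK

Verdict: the first failing condition is stationarity -> stat.

stat


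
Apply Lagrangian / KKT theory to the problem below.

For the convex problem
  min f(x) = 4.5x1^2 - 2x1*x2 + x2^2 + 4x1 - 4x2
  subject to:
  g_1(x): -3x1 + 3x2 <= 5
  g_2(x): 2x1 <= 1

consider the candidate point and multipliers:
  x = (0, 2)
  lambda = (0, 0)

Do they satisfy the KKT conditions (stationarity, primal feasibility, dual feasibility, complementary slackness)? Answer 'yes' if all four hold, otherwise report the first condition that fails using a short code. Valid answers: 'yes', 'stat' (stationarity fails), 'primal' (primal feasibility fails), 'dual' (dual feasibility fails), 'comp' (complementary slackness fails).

Gradient of f: grad f(x) = Q x + c = (0, 0)
Constraint values g_i(x) = a_i^T x - b_i:
  g_1((0, 2)) = 1
  g_2((0, 2)) = -1
Stationarity residual: grad f(x) + sum_i lambda_i a_i = (0, 0)
  -> stationarity OK
Primal feasibility (all g_i <= 0): FAILS
Dual feasibility (all lambda_i >= 0): OK
Complementary slackness (lambda_i * g_i(x) = 0 for all i): OK

Verdict: the first failing condition is primal_feasibility -> primal.

primal


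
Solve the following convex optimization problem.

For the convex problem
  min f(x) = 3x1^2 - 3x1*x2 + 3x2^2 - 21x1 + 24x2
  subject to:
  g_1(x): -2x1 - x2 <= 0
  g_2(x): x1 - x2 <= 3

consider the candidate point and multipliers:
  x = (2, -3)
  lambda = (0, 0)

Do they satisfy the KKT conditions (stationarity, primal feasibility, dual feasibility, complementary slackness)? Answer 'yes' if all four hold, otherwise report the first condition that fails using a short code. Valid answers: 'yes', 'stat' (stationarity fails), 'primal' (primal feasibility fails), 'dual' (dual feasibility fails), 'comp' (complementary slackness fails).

Gradient of f: grad f(x) = Q x + c = (0, 0)
Constraint values g_i(x) = a_i^T x - b_i:
  g_1((2, -3)) = -1
  g_2((2, -3)) = 2
Stationarity residual: grad f(x) + sum_i lambda_i a_i = (0, 0)
  -> stationarity OK
Primal feasibility (all g_i <= 0): FAILS
Dual feasibility (all lambda_i >= 0): OK
Complementary slackness (lambda_i * g_i(x) = 0 for all i): OK

Verdict: the first failing condition is primal_feasibility -> primal.

primal


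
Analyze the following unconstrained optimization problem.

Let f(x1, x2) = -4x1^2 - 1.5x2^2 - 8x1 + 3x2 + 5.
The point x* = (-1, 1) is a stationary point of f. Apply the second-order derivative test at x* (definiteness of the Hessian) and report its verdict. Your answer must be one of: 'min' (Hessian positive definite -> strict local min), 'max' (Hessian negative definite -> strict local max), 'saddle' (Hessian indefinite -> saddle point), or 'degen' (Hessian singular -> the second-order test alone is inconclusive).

Compute the Hessian H = grad^2 f:
  H = [[-8, 0], [0, -3]]
Verify stationarity: grad f(x*) = H x* + g = (0, 0).
Eigenvalues of H: -8, -3.
Both eigenvalues < 0, so H is negative definite -> x* is a strict local max.

max


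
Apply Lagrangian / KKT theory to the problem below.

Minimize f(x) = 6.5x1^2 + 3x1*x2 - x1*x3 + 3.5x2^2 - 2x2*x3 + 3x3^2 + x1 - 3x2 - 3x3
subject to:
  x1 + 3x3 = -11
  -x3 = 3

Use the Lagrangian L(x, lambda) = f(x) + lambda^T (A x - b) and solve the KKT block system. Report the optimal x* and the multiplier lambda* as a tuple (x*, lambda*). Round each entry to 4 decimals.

Form the Lagrangian:
  L(x, lambda) = (1/2) x^T Q x + c^T x + lambda^T (A x - b)
Stationarity (grad_x L = 0): Q x + c + A^T lambda = 0.
Primal feasibility: A x = b.

This gives the KKT block system:
  [ Q   A^T ] [ x     ]   [-c ]
  [ A    0  ] [ lambda ] = [ b ]

Solving the linear system:
  x*      = (-2, 0.4286, -3)
  lambda* = (20.7143, 42.2857)
  f(x*)   = 53.3571

x* = (-2, 0.4286, -3), lambda* = (20.7143, 42.2857)


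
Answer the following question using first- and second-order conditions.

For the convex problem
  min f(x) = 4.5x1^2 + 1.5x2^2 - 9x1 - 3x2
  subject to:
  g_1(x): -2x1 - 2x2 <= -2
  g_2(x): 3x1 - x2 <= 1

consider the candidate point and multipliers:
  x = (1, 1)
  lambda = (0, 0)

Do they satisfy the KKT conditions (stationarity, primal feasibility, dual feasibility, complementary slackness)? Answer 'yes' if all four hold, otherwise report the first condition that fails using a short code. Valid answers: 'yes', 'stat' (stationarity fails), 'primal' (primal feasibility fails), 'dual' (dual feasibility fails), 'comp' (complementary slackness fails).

Gradient of f: grad f(x) = Q x + c = (0, 0)
Constraint values g_i(x) = a_i^T x - b_i:
  g_1((1, 1)) = -2
  g_2((1, 1)) = 1
Stationarity residual: grad f(x) + sum_i lambda_i a_i = (0, 0)
  -> stationarity OK
Primal feasibility (all g_i <= 0): FAILS
Dual feasibility (all lambda_i >= 0): OK
Complementary slackness (lambda_i * g_i(x) = 0 for all i): OK

Verdict: the first failing condition is primal_feasibility -> primal.

primal


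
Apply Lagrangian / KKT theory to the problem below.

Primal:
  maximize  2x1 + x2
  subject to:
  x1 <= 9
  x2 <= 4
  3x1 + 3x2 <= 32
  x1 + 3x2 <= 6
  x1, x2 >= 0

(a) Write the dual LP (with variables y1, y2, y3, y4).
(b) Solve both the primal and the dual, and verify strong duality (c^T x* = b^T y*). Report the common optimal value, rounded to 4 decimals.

The standard primal-dual pair for 'max c^T x s.t. A x <= b, x >= 0' is:
  Dual:  min b^T y  s.t.  A^T y >= c,  y >= 0.

So the dual LP is:
  minimize  9y1 + 4y2 + 32y3 + 6y4
  subject to:
    y1 + 3y3 + y4 >= 2
    y2 + 3y3 + 3y4 >= 1
    y1, y2, y3, y4 >= 0

Solving the primal: x* = (6, 0).
  primal value c^T x* = 12.
Solving the dual: y* = (0, 0, 0, 2).
  dual value b^T y* = 12.
Strong duality: c^T x* = b^T y*. Confirmed.

12


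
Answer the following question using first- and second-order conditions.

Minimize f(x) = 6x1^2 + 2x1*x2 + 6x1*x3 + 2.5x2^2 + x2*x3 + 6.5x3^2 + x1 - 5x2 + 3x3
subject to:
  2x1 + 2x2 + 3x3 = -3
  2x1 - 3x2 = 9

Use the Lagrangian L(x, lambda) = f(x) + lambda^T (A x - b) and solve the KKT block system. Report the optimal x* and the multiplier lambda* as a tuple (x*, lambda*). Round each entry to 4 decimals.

Form the Lagrangian:
  L(x, lambda) = (1/2) x^T Q x + c^T x + lambda^T (A x - b)
Stationarity (grad_x L = 0): Q x + c + A^T lambda = 0.
Primal feasibility: A x = b.

This gives the KKT block system:
  [ Q   A^T ] [ x     ]   [-c ]
  [ A    0  ] [ lambda ] = [ b ]

Solving the linear system:
  x*      = (1.4407, -2.0395, -0.6008)
  lambda* = (-0.5981, -4.7044)
  f(x*)   = 25.1904

x* = (1.4407, -2.0395, -0.6008), lambda* = (-0.5981, -4.7044)


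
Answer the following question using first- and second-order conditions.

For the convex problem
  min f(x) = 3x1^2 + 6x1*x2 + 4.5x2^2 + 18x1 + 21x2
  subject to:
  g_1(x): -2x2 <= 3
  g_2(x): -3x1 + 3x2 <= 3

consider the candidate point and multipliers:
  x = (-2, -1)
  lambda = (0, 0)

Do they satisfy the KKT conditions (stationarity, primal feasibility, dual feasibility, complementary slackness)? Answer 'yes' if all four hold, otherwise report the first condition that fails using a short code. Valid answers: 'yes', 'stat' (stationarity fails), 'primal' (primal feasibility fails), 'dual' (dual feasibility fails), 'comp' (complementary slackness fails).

Gradient of f: grad f(x) = Q x + c = (0, 0)
Constraint values g_i(x) = a_i^T x - b_i:
  g_1((-2, -1)) = -1
  g_2((-2, -1)) = 0
Stationarity residual: grad f(x) + sum_i lambda_i a_i = (0, 0)
  -> stationarity OK
Primal feasibility (all g_i <= 0): OK
Dual feasibility (all lambda_i >= 0): OK
Complementary slackness (lambda_i * g_i(x) = 0 for all i): OK

Verdict: yes, KKT holds.

yes


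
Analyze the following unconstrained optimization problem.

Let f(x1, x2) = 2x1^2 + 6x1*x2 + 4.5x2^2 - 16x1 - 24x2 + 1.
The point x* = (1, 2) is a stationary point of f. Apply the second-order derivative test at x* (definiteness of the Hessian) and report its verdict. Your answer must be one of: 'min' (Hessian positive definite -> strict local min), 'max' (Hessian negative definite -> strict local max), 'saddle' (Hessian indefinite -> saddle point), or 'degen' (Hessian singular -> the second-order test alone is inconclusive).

Compute the Hessian H = grad^2 f:
  H = [[4, 6], [6, 9]]
Verify stationarity: grad f(x*) = H x* + g = (0, 0).
Eigenvalues of H: 0, 13.
H has a zero eigenvalue (singular; positive semidefinite but not definite), so H is neither positive definite, negative definite, nor indefinite. The second-order test alone is inconclusive -> degen.
(Indeed, f is constant along the null direction of H through x*, so x* is not a strict local extremum.)

degen


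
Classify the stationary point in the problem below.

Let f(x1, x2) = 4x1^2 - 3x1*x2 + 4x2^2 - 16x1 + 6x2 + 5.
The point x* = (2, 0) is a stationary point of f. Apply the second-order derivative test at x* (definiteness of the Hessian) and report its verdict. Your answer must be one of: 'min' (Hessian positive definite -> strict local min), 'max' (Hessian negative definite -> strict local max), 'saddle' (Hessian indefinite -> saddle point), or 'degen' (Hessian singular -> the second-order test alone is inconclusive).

Compute the Hessian H = grad^2 f:
  H = [[8, -3], [-3, 8]]
Verify stationarity: grad f(x*) = H x* + g = (0, 0).
Eigenvalues of H: 5, 11.
Both eigenvalues > 0, so H is positive definite -> x* is a strict local min.

min


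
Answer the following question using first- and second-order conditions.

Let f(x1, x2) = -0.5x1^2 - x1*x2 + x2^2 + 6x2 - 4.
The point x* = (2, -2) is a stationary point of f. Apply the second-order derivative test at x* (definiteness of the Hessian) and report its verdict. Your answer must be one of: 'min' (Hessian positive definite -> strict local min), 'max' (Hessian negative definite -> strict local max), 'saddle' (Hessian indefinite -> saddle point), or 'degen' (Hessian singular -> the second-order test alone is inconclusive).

Compute the Hessian H = grad^2 f:
  H = [[-1, -1], [-1, 2]]
Verify stationarity: grad f(x*) = H x* + g = (0, 0).
Eigenvalues of H: -1.3028, 2.3028.
Eigenvalues have mixed signs, so H is indefinite -> x* is a saddle point.

saddle


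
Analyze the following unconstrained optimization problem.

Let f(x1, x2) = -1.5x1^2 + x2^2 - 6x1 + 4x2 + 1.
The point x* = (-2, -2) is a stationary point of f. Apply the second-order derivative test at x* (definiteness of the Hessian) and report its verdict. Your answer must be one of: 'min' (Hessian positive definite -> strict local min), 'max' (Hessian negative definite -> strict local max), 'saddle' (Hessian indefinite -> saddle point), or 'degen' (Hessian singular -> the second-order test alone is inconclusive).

Compute the Hessian H = grad^2 f:
  H = [[-3, 0], [0, 2]]
Verify stationarity: grad f(x*) = H x* + g = (0, 0).
Eigenvalues of H: -3, 2.
Eigenvalues have mixed signs, so H is indefinite -> x* is a saddle point.

saddle


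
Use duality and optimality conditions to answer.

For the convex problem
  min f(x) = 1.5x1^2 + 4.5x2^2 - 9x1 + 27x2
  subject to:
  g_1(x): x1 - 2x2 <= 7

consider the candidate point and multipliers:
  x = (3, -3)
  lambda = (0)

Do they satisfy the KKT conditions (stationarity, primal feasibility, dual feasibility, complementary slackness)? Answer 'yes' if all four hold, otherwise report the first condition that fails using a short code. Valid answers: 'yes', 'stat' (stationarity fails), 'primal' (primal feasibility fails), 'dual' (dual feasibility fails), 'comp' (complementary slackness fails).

Gradient of f: grad f(x) = Q x + c = (0, 0)
Constraint values g_i(x) = a_i^T x - b_i:
  g_1((3, -3)) = 2
Stationarity residual: grad f(x) + sum_i lambda_i a_i = (0, 0)
  -> stationarity OK
Primal feasibility (all g_i <= 0): FAILS
Dual feasibility (all lambda_i >= 0): OK
Complementary slackness (lambda_i * g_i(x) = 0 for all i): OK

Verdict: the first failing condition is primal_feasibility -> primal.

primal


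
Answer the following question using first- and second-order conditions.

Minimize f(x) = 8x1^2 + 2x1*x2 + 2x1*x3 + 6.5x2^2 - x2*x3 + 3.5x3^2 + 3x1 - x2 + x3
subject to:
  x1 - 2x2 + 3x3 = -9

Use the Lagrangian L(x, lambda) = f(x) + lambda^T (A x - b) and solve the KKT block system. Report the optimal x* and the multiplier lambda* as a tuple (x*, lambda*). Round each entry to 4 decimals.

Form the Lagrangian:
  L(x, lambda) = (1/2) x^T Q x + c^T x + lambda^T (A x - b)
Stationarity (grad_x L = 0): Q x + c + A^T lambda = 0.
Primal feasibility: A x = b.

This gives the KKT block system:
  [ Q   A^T ] [ x     ]   [-c ]
  [ A    0  ] [ lambda ] = [ b ]

Solving the linear system:
  x*      = (-0.3491, 0.8168, -2.3391)
  lambda* = (5.6296)
  f(x*)   = 23.2316

x* = (-0.3491, 0.8168, -2.3391), lambda* = (5.6296)


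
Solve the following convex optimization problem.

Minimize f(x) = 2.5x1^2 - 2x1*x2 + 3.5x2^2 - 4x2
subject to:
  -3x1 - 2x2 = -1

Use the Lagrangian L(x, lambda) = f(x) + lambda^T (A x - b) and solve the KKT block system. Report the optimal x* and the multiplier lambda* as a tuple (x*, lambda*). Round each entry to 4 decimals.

Form the Lagrangian:
  L(x, lambda) = (1/2) x^T Q x + c^T x + lambda^T (A x - b)
Stationarity (grad_x L = 0): Q x + c + A^T lambda = 0.
Primal feasibility: A x = b.

This gives the KKT block system:
  [ Q   A^T ] [ x     ]   [-c ]
  [ A    0  ] [ lambda ] = [ b ]

Solving the linear system:
  x*      = (0.0093, 0.486)
  lambda* = (-0.3084)
  f(x*)   = -1.1262

x* = (0.0093, 0.486), lambda* = (-0.3084)


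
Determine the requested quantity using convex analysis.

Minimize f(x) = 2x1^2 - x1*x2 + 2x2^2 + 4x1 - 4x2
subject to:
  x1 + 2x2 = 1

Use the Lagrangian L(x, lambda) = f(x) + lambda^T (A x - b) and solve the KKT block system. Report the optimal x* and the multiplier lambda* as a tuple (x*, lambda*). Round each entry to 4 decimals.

Form the Lagrangian:
  L(x, lambda) = (1/2) x^T Q x + c^T x + lambda^T (A x - b)
Stationarity (grad_x L = 0): Q x + c + A^T lambda = 0.
Primal feasibility: A x = b.

This gives the KKT block system:
  [ Q   A^T ] [ x     ]   [-c ]
  [ A    0  ] [ lambda ] = [ b ]

Solving the linear system:
  x*      = (-0.75, 0.875)
  lambda* = (-0.125)
  f(x*)   = -3.1875

x* = (-0.75, 0.875), lambda* = (-0.125)


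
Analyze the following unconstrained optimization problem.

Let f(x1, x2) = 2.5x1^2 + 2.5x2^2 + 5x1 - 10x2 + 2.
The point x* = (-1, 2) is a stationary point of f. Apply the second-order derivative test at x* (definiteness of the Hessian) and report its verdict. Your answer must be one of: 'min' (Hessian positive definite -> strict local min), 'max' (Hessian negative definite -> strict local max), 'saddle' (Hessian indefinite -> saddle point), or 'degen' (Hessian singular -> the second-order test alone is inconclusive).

Compute the Hessian H = grad^2 f:
  H = [[5, 0], [0, 5]]
Verify stationarity: grad f(x*) = H x* + g = (0, 0).
Eigenvalues of H: 5, 5.
Both eigenvalues > 0, so H is positive definite -> x* is a strict local min.

min


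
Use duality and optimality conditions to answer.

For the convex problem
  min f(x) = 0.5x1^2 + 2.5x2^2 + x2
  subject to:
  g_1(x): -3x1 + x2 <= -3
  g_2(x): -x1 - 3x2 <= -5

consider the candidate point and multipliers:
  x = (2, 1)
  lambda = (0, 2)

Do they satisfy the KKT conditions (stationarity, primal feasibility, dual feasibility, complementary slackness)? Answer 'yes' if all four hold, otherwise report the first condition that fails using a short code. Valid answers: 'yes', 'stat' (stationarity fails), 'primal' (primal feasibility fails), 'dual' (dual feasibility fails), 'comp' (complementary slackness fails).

Gradient of f: grad f(x) = Q x + c = (2, 6)
Constraint values g_i(x) = a_i^T x - b_i:
  g_1((2, 1)) = -2
  g_2((2, 1)) = 0
Stationarity residual: grad f(x) + sum_i lambda_i a_i = (0, 0)
  -> stationarity OK
Primal feasibility (all g_i <= 0): OK
Dual feasibility (all lambda_i >= 0): OK
Complementary slackness (lambda_i * g_i(x) = 0 for all i): OK

Verdict: yes, KKT holds.

yes


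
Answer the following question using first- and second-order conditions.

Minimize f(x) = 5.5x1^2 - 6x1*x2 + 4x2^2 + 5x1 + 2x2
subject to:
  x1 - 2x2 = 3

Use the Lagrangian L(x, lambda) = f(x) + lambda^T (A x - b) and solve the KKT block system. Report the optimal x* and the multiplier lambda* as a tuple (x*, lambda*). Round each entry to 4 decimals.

Form the Lagrangian:
  L(x, lambda) = (1/2) x^T Q x + c^T x + lambda^T (A x - b)
Stationarity (grad_x L = 0): Q x + c + A^T lambda = 0.
Primal feasibility: A x = b.

This gives the KKT block system:
  [ Q   A^T ] [ x     ]   [-c ]
  [ A    0  ] [ lambda ] = [ b ]

Solving the linear system:
  x*      = (-1.2857, -2.1429)
  lambda* = (-3.7143)
  f(x*)   = 0.2143

x* = (-1.2857, -2.1429), lambda* = (-3.7143)


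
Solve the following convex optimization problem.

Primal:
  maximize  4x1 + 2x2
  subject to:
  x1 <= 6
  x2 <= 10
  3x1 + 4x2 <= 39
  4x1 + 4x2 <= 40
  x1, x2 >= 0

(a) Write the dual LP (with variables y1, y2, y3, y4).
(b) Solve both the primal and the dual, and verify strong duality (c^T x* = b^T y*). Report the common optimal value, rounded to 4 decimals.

The standard primal-dual pair for 'max c^T x s.t. A x <= b, x >= 0' is:
  Dual:  min b^T y  s.t.  A^T y >= c,  y >= 0.

So the dual LP is:
  minimize  6y1 + 10y2 + 39y3 + 40y4
  subject to:
    y1 + 3y3 + 4y4 >= 4
    y2 + 4y3 + 4y4 >= 2
    y1, y2, y3, y4 >= 0

Solving the primal: x* = (6, 4).
  primal value c^T x* = 32.
Solving the dual: y* = (2, 0, 0, 0.5).
  dual value b^T y* = 32.
Strong duality: c^T x* = b^T y*. Confirmed.

32


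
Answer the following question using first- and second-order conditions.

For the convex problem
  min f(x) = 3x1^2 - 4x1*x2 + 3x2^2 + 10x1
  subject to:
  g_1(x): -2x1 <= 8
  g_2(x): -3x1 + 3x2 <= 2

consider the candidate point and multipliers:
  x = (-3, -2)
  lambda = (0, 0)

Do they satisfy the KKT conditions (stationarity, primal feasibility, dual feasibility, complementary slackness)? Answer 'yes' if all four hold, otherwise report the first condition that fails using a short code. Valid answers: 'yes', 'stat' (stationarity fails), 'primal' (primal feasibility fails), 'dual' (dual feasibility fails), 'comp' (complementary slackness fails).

Gradient of f: grad f(x) = Q x + c = (0, 0)
Constraint values g_i(x) = a_i^T x - b_i:
  g_1((-3, -2)) = -2
  g_2((-3, -2)) = 1
Stationarity residual: grad f(x) + sum_i lambda_i a_i = (0, 0)
  -> stationarity OK
Primal feasibility (all g_i <= 0): FAILS
Dual feasibility (all lambda_i >= 0): OK
Complementary slackness (lambda_i * g_i(x) = 0 for all i): OK

Verdict: the first failing condition is primal_feasibility -> primal.

primal


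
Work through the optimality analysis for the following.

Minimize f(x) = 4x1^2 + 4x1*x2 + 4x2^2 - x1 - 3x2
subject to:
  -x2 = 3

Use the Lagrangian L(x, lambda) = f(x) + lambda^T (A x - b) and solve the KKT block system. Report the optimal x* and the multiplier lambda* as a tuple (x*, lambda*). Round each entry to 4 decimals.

Form the Lagrangian:
  L(x, lambda) = (1/2) x^T Q x + c^T x + lambda^T (A x - b)
Stationarity (grad_x L = 0): Q x + c + A^T lambda = 0.
Primal feasibility: A x = b.

This gives the KKT block system:
  [ Q   A^T ] [ x     ]   [-c ]
  [ A    0  ] [ lambda ] = [ b ]

Solving the linear system:
  x*      = (1.625, -3)
  lambda* = (-20.5)
  f(x*)   = 34.4375

x* = (1.625, -3), lambda* = (-20.5)


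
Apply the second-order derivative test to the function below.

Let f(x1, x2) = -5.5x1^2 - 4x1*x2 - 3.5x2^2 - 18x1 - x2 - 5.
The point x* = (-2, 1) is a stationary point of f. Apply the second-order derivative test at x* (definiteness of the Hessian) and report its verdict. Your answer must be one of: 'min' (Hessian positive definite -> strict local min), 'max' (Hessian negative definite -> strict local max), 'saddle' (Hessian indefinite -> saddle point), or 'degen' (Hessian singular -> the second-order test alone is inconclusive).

Compute the Hessian H = grad^2 f:
  H = [[-11, -4], [-4, -7]]
Verify stationarity: grad f(x*) = H x* + g = (0, 0).
Eigenvalues of H: -13.4721, -4.5279.
Both eigenvalues < 0, so H is negative definite -> x* is a strict local max.

max


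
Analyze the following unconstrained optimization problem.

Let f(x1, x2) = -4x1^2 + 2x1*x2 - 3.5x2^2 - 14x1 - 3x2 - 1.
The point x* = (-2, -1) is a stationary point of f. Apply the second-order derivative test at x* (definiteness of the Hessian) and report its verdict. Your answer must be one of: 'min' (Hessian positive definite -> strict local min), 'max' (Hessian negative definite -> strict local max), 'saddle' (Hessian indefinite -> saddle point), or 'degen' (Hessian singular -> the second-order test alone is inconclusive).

Compute the Hessian H = grad^2 f:
  H = [[-8, 2], [2, -7]]
Verify stationarity: grad f(x*) = H x* + g = (0, 0).
Eigenvalues of H: -9.5616, -5.4384.
Both eigenvalues < 0, so H is negative definite -> x* is a strict local max.

max


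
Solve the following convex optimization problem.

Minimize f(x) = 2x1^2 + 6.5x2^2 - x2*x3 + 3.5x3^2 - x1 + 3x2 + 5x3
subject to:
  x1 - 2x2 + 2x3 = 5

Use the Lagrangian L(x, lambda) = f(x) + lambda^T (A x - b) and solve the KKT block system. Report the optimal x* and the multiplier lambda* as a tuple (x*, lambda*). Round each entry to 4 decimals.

Form the Lagrangian:
  L(x, lambda) = (1/2) x^T Q x + c^T x + lambda^T (A x - b)
Stationarity (grad_x L = 0): Q x + c + A^T lambda = 0.
Primal feasibility: A x = b.

This gives the KKT block system:
  [ Q   A^T ] [ x     ]   [-c ]
  [ A    0  ] [ lambda ] = [ b ]

Solving the linear system:
  x*      = (1.6032, -1.0106, 0.6878)
  lambda* = (-5.4127)
  f(x*)   = 12.9339

x* = (1.6032, -1.0106, 0.6878), lambda* = (-5.4127)


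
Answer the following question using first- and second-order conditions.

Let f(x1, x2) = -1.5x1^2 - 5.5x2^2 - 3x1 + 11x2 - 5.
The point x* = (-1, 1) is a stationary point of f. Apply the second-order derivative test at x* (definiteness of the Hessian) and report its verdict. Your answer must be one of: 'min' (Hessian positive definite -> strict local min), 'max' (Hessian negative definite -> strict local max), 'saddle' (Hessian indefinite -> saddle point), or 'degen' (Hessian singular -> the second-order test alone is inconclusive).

Compute the Hessian H = grad^2 f:
  H = [[-3, 0], [0, -11]]
Verify stationarity: grad f(x*) = H x* + g = (0, 0).
Eigenvalues of H: -11, -3.
Both eigenvalues < 0, so H is negative definite -> x* is a strict local max.

max


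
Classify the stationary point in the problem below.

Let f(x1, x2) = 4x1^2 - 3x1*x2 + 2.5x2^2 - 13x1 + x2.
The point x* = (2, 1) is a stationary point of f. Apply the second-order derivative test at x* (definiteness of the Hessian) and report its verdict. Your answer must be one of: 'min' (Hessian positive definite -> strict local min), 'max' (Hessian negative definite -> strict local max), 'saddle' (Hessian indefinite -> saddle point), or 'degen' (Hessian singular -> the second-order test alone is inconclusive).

Compute the Hessian H = grad^2 f:
  H = [[8, -3], [-3, 5]]
Verify stationarity: grad f(x*) = H x* + g = (0, 0).
Eigenvalues of H: 3.1459, 9.8541.
Both eigenvalues > 0, so H is positive definite -> x* is a strict local min.

min


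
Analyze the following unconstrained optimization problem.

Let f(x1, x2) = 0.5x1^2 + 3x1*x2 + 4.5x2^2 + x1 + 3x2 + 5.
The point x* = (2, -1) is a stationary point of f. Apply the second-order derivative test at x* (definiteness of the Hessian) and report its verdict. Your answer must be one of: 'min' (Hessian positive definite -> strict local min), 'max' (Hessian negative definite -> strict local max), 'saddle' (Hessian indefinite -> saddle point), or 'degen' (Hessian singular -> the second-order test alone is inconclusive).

Compute the Hessian H = grad^2 f:
  H = [[1, 3], [3, 9]]
Verify stationarity: grad f(x*) = H x* + g = (0, 0).
Eigenvalues of H: 0, 10.
H has a zero eigenvalue (singular; positive semidefinite but not definite), so H is neither positive definite, negative definite, nor indefinite. The second-order test alone is inconclusive -> degen.
(Indeed, f is constant along the null direction of H through x*, so x* is not a strict local extremum.)

degen


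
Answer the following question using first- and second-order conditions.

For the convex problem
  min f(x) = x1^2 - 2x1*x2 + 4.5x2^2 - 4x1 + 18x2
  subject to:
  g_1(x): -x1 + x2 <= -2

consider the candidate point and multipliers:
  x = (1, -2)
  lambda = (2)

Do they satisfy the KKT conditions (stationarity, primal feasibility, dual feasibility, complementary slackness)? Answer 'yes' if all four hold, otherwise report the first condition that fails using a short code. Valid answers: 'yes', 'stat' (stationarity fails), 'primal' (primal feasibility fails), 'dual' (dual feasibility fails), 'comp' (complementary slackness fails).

Gradient of f: grad f(x) = Q x + c = (2, -2)
Constraint values g_i(x) = a_i^T x - b_i:
  g_1((1, -2)) = -1
Stationarity residual: grad f(x) + sum_i lambda_i a_i = (0, 0)
  -> stationarity OK
Primal feasibility (all g_i <= 0): OK
Dual feasibility (all lambda_i >= 0): OK
Complementary slackness (lambda_i * g_i(x) = 0 for all i): FAILS

Verdict: the first failing condition is complementary_slackness -> comp.

comp


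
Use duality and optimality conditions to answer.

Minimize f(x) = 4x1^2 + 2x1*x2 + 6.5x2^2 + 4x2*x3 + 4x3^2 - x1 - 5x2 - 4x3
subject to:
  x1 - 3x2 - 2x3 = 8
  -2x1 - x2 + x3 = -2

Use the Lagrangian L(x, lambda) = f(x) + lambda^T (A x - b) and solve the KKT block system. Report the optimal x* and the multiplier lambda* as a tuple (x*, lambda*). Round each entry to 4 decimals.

Form the Lagrangian:
  L(x, lambda) = (1/2) x^T Q x + c^T x + lambda^T (A x - b)
Stationarity (grad_x L = 0): Q x + c + A^T lambda = 0.
Primal feasibility: A x = b.

This gives the KKT block system:
  [ Q   A^T ] [ x     ]   [-c ]
  [ A    0  ] [ lambda ] = [ b ]

Solving the linear system:
  x*      = (1.4595, -1.6757, -0.7568)
  lambda* = (-8.7297, -0.7027)
  f(x*)   = 39.1892

x* = (1.4595, -1.6757, -0.7568), lambda* = (-8.7297, -0.7027)


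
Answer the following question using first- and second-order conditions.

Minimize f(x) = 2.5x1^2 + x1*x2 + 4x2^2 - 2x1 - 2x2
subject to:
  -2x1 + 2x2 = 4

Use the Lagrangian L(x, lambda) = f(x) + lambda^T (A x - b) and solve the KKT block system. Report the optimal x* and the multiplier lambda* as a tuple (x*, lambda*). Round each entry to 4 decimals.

Form the Lagrangian:
  L(x, lambda) = (1/2) x^T Q x + c^T x + lambda^T (A x - b)
Stationarity (grad_x L = 0): Q x + c + A^T lambda = 0.
Primal feasibility: A x = b.

This gives the KKT block system:
  [ Q   A^T ] [ x     ]   [-c ]
  [ A    0  ] [ lambda ] = [ b ]

Solving the linear system:
  x*      = (-0.9333, 1.0667)
  lambda* = (-2.8)
  f(x*)   = 5.4667

x* = (-0.9333, 1.0667), lambda* = (-2.8)


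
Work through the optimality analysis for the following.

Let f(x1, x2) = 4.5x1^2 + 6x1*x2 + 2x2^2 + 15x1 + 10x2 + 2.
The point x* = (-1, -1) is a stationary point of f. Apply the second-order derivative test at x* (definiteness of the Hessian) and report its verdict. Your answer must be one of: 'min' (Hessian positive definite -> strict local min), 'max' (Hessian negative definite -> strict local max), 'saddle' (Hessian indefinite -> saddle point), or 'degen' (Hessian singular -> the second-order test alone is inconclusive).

Compute the Hessian H = grad^2 f:
  H = [[9, 6], [6, 4]]
Verify stationarity: grad f(x*) = H x* + g = (0, 0).
Eigenvalues of H: 0, 13.
H has a zero eigenvalue (singular; positive semidefinite but not definite), so H is neither positive definite, negative definite, nor indefinite. The second-order test alone is inconclusive -> degen.
(Indeed, f is constant along the null direction of H through x*, so x* is not a strict local extremum.)

degen


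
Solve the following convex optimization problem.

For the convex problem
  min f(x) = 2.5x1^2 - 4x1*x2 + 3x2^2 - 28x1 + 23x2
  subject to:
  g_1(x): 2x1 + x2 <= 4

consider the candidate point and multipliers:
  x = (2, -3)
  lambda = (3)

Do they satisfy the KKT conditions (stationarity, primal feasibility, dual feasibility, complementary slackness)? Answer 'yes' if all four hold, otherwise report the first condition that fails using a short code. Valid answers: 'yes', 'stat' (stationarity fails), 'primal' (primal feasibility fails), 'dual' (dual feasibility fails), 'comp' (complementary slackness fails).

Gradient of f: grad f(x) = Q x + c = (-6, -3)
Constraint values g_i(x) = a_i^T x - b_i:
  g_1((2, -3)) = -3
Stationarity residual: grad f(x) + sum_i lambda_i a_i = (0, 0)
  -> stationarity OK
Primal feasibility (all g_i <= 0): OK
Dual feasibility (all lambda_i >= 0): OK
Complementary slackness (lambda_i * g_i(x) = 0 for all i): FAILS

Verdict: the first failing condition is complementary_slackness -> comp.

comp


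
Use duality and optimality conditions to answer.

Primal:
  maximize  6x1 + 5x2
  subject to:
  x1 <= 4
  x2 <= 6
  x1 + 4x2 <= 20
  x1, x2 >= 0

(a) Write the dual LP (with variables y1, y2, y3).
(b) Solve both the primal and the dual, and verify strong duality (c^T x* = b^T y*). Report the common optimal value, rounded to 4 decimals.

The standard primal-dual pair for 'max c^T x s.t. A x <= b, x >= 0' is:
  Dual:  min b^T y  s.t.  A^T y >= c,  y >= 0.

So the dual LP is:
  minimize  4y1 + 6y2 + 20y3
  subject to:
    y1 + y3 >= 6
    y2 + 4y3 >= 5
    y1, y2, y3 >= 0

Solving the primal: x* = (4, 4).
  primal value c^T x* = 44.
Solving the dual: y* = (4.75, 0, 1.25).
  dual value b^T y* = 44.
Strong duality: c^T x* = b^T y*. Confirmed.

44


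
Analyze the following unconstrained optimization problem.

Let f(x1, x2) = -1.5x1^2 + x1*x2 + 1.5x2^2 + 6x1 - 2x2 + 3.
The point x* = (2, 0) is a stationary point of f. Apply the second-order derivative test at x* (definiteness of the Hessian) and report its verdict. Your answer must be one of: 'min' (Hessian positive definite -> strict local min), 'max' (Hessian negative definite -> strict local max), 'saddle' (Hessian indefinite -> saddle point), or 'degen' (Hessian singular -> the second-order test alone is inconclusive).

Compute the Hessian H = grad^2 f:
  H = [[-3, 1], [1, 3]]
Verify stationarity: grad f(x*) = H x* + g = (0, 0).
Eigenvalues of H: -3.1623, 3.1623.
Eigenvalues have mixed signs, so H is indefinite -> x* is a saddle point.

saddle


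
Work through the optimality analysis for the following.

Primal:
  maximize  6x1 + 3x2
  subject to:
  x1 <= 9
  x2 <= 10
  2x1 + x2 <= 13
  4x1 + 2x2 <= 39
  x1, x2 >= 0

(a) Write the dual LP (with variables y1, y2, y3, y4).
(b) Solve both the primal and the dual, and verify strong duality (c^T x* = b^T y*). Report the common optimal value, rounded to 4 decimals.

The standard primal-dual pair for 'max c^T x s.t. A x <= b, x >= 0' is:
  Dual:  min b^T y  s.t.  A^T y >= c,  y >= 0.

So the dual LP is:
  minimize  9y1 + 10y2 + 13y3 + 39y4
  subject to:
    y1 + 2y3 + 4y4 >= 6
    y2 + y3 + 2y4 >= 3
    y1, y2, y3, y4 >= 0

Solving the primal: x* = (6.5, 0).
  primal value c^T x* = 39.
Solving the dual: y* = (0, 0, 3, 0).
  dual value b^T y* = 39.
Strong duality: c^T x* = b^T y*. Confirmed.

39


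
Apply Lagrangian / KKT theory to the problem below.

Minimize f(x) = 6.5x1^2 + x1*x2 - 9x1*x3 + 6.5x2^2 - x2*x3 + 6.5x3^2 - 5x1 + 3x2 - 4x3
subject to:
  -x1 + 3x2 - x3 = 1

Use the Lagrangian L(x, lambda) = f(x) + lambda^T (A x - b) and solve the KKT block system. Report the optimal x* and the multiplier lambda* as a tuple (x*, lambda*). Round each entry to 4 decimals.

Form the Lagrangian:
  L(x, lambda) = (1/2) x^T Q x + c^T x + lambda^T (A x - b)
Stationarity (grad_x L = 0): Q x + c + A^T lambda = 0.
Primal feasibility: A x = b.

This gives the KKT block system:
  [ Q   A^T ] [ x     ]   [-c ]
  [ A    0  ] [ lambda ] = [ b ]

Solving the linear system:
  x*      = (0.2971, 0.5324, 0.3)
  lambda* = (-3.3059)
  f(x*)   = 1.1088

x* = (0.2971, 0.5324, 0.3), lambda* = (-3.3059)


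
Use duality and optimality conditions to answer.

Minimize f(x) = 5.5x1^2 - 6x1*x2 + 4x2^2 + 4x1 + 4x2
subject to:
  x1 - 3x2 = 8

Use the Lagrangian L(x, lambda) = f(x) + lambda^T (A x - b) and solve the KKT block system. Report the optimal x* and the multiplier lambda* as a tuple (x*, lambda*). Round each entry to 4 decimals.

Form the Lagrangian:
  L(x, lambda) = (1/2) x^T Q x + c^T x + lambda^T (A x - b)
Stationarity (grad_x L = 0): Q x + c + A^T lambda = 0.
Primal feasibility: A x = b.

This gives the KKT block system:
  [ Q   A^T ] [ x     ]   [-c ]
  [ A    0  ] [ lambda ] = [ b ]

Solving the linear system:
  x*      = (-1.8028, -3.2676)
  lambda* = (-3.7746)
  f(x*)   = 4.9577

x* = (-1.8028, -3.2676), lambda* = (-3.7746)
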